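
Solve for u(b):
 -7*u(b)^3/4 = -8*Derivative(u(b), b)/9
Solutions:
 u(b) = -4*sqrt(-1/(C1 + 63*b))
 u(b) = 4*sqrt(-1/(C1 + 63*b))


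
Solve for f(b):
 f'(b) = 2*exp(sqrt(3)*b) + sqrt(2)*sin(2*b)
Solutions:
 f(b) = C1 + 2*sqrt(3)*exp(sqrt(3)*b)/3 - sqrt(2)*cos(2*b)/2


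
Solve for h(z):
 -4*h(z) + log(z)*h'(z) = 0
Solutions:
 h(z) = C1*exp(4*li(z))


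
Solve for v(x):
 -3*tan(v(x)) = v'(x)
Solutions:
 v(x) = pi - asin(C1*exp(-3*x))
 v(x) = asin(C1*exp(-3*x))


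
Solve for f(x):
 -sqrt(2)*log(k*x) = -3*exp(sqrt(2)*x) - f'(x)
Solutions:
 f(x) = C1 + sqrt(2)*x*log(k*x) - sqrt(2)*x - 3*sqrt(2)*exp(sqrt(2)*x)/2


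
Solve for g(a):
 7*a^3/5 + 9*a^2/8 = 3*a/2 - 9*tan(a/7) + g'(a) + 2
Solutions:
 g(a) = C1 + 7*a^4/20 + 3*a^3/8 - 3*a^2/4 - 2*a - 63*log(cos(a/7))


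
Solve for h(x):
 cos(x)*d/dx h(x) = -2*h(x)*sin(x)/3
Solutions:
 h(x) = C1*cos(x)^(2/3)


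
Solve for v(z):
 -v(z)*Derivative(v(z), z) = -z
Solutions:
 v(z) = -sqrt(C1 + z^2)
 v(z) = sqrt(C1 + z^2)


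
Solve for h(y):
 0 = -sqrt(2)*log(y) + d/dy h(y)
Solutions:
 h(y) = C1 + sqrt(2)*y*log(y) - sqrt(2)*y


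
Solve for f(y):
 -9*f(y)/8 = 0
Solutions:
 f(y) = 0


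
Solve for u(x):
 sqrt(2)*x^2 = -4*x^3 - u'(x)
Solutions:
 u(x) = C1 - x^4 - sqrt(2)*x^3/3


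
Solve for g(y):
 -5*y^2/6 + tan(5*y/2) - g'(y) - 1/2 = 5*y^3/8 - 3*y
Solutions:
 g(y) = C1 - 5*y^4/32 - 5*y^3/18 + 3*y^2/2 - y/2 - 2*log(cos(5*y/2))/5


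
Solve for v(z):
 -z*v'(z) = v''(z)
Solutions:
 v(z) = C1 + C2*erf(sqrt(2)*z/2)


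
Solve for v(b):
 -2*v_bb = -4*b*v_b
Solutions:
 v(b) = C1 + C2*erfi(b)


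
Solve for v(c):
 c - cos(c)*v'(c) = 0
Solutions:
 v(c) = C1 + Integral(c/cos(c), c)


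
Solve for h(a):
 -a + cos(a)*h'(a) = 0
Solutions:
 h(a) = C1 + Integral(a/cos(a), a)


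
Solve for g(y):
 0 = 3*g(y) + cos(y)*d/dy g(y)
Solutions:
 g(y) = C1*(sin(y) - 1)^(3/2)/(sin(y) + 1)^(3/2)


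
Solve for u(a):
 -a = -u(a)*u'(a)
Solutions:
 u(a) = -sqrt(C1 + a^2)
 u(a) = sqrt(C1 + a^2)


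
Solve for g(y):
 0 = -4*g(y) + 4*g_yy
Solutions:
 g(y) = C1*exp(-y) + C2*exp(y)


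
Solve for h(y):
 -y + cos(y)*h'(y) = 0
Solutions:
 h(y) = C1 + Integral(y/cos(y), y)


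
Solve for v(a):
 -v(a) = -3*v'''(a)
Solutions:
 v(a) = C3*exp(3^(2/3)*a/3) + (C1*sin(3^(1/6)*a/2) + C2*cos(3^(1/6)*a/2))*exp(-3^(2/3)*a/6)


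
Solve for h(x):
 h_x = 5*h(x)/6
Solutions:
 h(x) = C1*exp(5*x/6)


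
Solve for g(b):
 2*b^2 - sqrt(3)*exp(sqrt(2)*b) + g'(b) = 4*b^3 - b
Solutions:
 g(b) = C1 + b^4 - 2*b^3/3 - b^2/2 + sqrt(6)*exp(sqrt(2)*b)/2


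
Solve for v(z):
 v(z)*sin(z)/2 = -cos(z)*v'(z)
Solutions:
 v(z) = C1*sqrt(cos(z))


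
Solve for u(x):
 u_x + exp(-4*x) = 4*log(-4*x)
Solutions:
 u(x) = C1 + 4*x*log(-x) + 4*x*(-1 + 2*log(2)) + exp(-4*x)/4


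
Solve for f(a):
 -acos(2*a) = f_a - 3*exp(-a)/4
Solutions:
 f(a) = C1 - a*acos(2*a) + sqrt(1 - 4*a^2)/2 - 3*exp(-a)/4


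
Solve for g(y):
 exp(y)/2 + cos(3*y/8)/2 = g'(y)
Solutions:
 g(y) = C1 + exp(y)/2 + 4*sin(3*y/8)/3


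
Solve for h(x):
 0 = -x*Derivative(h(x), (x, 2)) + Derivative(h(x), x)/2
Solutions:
 h(x) = C1 + C2*x^(3/2)


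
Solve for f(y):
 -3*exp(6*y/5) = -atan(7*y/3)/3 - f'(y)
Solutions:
 f(y) = C1 - y*atan(7*y/3)/3 + 5*exp(6*y/5)/2 + log(49*y^2 + 9)/14


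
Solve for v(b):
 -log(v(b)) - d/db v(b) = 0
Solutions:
 li(v(b)) = C1 - b


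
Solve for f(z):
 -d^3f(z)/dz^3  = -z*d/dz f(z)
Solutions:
 f(z) = C1 + Integral(C2*airyai(z) + C3*airybi(z), z)


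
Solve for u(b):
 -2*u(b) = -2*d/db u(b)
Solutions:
 u(b) = C1*exp(b)


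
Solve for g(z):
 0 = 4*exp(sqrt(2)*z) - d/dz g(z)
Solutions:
 g(z) = C1 + 2*sqrt(2)*exp(sqrt(2)*z)


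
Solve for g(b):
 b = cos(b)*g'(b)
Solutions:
 g(b) = C1 + Integral(b/cos(b), b)


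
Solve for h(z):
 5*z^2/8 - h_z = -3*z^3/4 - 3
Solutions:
 h(z) = C1 + 3*z^4/16 + 5*z^3/24 + 3*z


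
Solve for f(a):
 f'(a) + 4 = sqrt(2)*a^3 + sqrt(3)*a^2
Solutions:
 f(a) = C1 + sqrt(2)*a^4/4 + sqrt(3)*a^3/3 - 4*a


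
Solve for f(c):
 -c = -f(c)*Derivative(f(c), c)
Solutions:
 f(c) = -sqrt(C1 + c^2)
 f(c) = sqrt(C1 + c^2)


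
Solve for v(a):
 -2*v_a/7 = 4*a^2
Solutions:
 v(a) = C1 - 14*a^3/3


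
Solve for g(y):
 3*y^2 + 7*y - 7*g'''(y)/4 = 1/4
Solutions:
 g(y) = C1 + C2*y + C3*y^2 + y^5/35 + y^4/6 - y^3/42


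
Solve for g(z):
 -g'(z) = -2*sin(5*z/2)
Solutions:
 g(z) = C1 - 4*cos(5*z/2)/5


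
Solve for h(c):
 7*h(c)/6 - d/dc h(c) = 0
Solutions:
 h(c) = C1*exp(7*c/6)


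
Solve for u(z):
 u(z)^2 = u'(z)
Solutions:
 u(z) = -1/(C1 + z)


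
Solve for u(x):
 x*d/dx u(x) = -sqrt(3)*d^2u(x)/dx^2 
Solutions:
 u(x) = C1 + C2*erf(sqrt(2)*3^(3/4)*x/6)


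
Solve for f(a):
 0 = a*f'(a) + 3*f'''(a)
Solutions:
 f(a) = C1 + Integral(C2*airyai(-3^(2/3)*a/3) + C3*airybi(-3^(2/3)*a/3), a)


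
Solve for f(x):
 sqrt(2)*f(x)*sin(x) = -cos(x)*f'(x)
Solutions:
 f(x) = C1*cos(x)^(sqrt(2))


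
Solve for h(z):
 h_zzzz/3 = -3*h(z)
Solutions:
 h(z) = (C1*sin(sqrt(6)*z/2) + C2*cos(sqrt(6)*z/2))*exp(-sqrt(6)*z/2) + (C3*sin(sqrt(6)*z/2) + C4*cos(sqrt(6)*z/2))*exp(sqrt(6)*z/2)


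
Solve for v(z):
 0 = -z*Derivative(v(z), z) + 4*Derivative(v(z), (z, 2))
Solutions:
 v(z) = C1 + C2*erfi(sqrt(2)*z/4)


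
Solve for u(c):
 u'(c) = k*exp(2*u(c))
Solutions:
 u(c) = log(-sqrt(-1/(C1 + c*k))) - log(2)/2
 u(c) = log(-1/(C1 + c*k))/2 - log(2)/2


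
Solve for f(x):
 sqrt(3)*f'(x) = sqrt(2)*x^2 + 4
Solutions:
 f(x) = C1 + sqrt(6)*x^3/9 + 4*sqrt(3)*x/3


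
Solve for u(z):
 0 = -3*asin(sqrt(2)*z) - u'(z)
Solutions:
 u(z) = C1 - 3*z*asin(sqrt(2)*z) - 3*sqrt(2)*sqrt(1 - 2*z^2)/2


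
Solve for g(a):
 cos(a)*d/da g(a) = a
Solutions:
 g(a) = C1 + Integral(a/cos(a), a)


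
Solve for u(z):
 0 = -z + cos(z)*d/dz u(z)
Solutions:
 u(z) = C1 + Integral(z/cos(z), z)


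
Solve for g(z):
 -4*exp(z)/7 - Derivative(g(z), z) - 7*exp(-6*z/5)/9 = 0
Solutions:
 g(z) = C1 - 4*exp(z)/7 + 35*exp(-6*z/5)/54


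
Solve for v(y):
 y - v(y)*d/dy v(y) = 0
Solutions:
 v(y) = -sqrt(C1 + y^2)
 v(y) = sqrt(C1 + y^2)


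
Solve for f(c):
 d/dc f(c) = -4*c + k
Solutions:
 f(c) = C1 - 2*c^2 + c*k


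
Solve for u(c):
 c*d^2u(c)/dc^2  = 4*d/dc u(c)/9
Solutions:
 u(c) = C1 + C2*c^(13/9)


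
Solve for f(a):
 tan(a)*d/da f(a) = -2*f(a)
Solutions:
 f(a) = C1/sin(a)^2


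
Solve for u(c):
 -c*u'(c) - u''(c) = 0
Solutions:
 u(c) = C1 + C2*erf(sqrt(2)*c/2)


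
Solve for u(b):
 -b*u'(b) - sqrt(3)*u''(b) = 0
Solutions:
 u(b) = C1 + C2*erf(sqrt(2)*3^(3/4)*b/6)


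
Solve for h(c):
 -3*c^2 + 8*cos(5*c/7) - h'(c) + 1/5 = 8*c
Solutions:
 h(c) = C1 - c^3 - 4*c^2 + c/5 + 56*sin(5*c/7)/5


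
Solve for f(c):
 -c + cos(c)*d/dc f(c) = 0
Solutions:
 f(c) = C1 + Integral(c/cos(c), c)


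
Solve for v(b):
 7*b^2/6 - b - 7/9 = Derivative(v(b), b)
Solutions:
 v(b) = C1 + 7*b^3/18 - b^2/2 - 7*b/9


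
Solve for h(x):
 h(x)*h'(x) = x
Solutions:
 h(x) = -sqrt(C1 + x^2)
 h(x) = sqrt(C1 + x^2)


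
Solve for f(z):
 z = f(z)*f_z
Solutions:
 f(z) = -sqrt(C1 + z^2)
 f(z) = sqrt(C1 + z^2)


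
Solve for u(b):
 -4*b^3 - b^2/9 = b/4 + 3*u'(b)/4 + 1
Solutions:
 u(b) = C1 - 4*b^4/3 - 4*b^3/81 - b^2/6 - 4*b/3


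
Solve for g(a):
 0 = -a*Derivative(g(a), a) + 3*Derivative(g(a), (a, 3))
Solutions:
 g(a) = C1 + Integral(C2*airyai(3^(2/3)*a/3) + C3*airybi(3^(2/3)*a/3), a)


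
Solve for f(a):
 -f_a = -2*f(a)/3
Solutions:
 f(a) = C1*exp(2*a/3)


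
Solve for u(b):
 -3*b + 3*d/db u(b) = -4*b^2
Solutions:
 u(b) = C1 - 4*b^3/9 + b^2/2


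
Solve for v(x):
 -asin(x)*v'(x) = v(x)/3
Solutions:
 v(x) = C1*exp(-Integral(1/asin(x), x)/3)


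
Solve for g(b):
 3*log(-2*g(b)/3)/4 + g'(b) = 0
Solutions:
 4*Integral(1/(log(-_y) - log(3) + log(2)), (_y, g(b)))/3 = C1 - b


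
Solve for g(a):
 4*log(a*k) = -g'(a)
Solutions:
 g(a) = C1 - 4*a*log(a*k) + 4*a


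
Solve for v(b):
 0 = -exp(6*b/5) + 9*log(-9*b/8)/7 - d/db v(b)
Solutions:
 v(b) = C1 + 9*b*log(-b)/7 + 9*b*(-3*log(2) - 1 + 2*log(3))/7 - 5*exp(6*b/5)/6


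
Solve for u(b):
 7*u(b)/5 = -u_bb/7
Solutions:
 u(b) = C1*sin(7*sqrt(5)*b/5) + C2*cos(7*sqrt(5)*b/5)


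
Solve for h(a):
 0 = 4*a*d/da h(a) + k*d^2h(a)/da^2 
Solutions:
 h(a) = C1 + C2*sqrt(k)*erf(sqrt(2)*a*sqrt(1/k))


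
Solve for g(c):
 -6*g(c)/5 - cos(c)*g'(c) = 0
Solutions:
 g(c) = C1*(sin(c) - 1)^(3/5)/(sin(c) + 1)^(3/5)


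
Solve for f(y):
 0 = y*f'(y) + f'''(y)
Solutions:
 f(y) = C1 + Integral(C2*airyai(-y) + C3*airybi(-y), y)


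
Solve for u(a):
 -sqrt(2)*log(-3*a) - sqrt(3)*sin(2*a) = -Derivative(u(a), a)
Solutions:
 u(a) = C1 + sqrt(2)*a*(log(-a) - 1) + sqrt(2)*a*log(3) - sqrt(3)*cos(2*a)/2


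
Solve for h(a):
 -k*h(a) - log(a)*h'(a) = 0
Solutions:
 h(a) = C1*exp(-k*li(a))


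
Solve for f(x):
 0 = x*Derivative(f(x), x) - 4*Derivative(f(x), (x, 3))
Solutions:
 f(x) = C1 + Integral(C2*airyai(2^(1/3)*x/2) + C3*airybi(2^(1/3)*x/2), x)


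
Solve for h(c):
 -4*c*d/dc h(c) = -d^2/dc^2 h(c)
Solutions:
 h(c) = C1 + C2*erfi(sqrt(2)*c)


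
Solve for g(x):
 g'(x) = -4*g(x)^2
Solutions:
 g(x) = 1/(C1 + 4*x)


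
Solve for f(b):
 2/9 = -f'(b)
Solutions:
 f(b) = C1 - 2*b/9


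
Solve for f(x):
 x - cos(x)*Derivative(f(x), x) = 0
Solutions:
 f(x) = C1 + Integral(x/cos(x), x)


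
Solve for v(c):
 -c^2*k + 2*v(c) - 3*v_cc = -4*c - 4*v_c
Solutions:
 v(c) = C1*exp(c*(2 - sqrt(10))/3) + C2*exp(c*(2 + sqrt(10))/3) + c^2*k/2 - 2*c*k - 2*c + 11*k/2 + 4


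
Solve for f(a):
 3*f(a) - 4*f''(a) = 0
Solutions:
 f(a) = C1*exp(-sqrt(3)*a/2) + C2*exp(sqrt(3)*a/2)


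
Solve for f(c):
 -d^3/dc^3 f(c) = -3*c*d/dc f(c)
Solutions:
 f(c) = C1 + Integral(C2*airyai(3^(1/3)*c) + C3*airybi(3^(1/3)*c), c)


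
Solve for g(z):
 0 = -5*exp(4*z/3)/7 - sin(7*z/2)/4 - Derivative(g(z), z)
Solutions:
 g(z) = C1 - 15*exp(4*z/3)/28 + cos(7*z/2)/14


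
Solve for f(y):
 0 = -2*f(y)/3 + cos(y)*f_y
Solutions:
 f(y) = C1*(sin(y) + 1)^(1/3)/(sin(y) - 1)^(1/3)


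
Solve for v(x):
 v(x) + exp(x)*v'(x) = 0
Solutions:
 v(x) = C1*exp(exp(-x))


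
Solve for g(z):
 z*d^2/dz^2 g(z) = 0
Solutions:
 g(z) = C1 + C2*z


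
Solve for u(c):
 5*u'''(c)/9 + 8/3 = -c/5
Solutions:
 u(c) = C1 + C2*c + C3*c^2 - 3*c^4/200 - 4*c^3/5


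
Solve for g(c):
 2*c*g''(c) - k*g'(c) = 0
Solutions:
 g(c) = C1 + c^(re(k)/2 + 1)*(C2*sin(log(c)*Abs(im(k))/2) + C3*cos(log(c)*im(k)/2))


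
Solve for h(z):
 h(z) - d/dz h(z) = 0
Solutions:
 h(z) = C1*exp(z)


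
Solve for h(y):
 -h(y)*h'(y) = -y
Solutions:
 h(y) = -sqrt(C1 + y^2)
 h(y) = sqrt(C1 + y^2)


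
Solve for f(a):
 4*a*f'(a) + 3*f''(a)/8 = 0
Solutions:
 f(a) = C1 + C2*erf(4*sqrt(3)*a/3)


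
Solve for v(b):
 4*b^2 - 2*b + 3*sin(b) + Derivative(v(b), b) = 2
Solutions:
 v(b) = C1 - 4*b^3/3 + b^2 + 2*b + 3*cos(b)


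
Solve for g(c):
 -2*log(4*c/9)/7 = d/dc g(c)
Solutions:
 g(c) = C1 - 2*c*log(c)/7 - 4*c*log(2)/7 + 2*c/7 + 4*c*log(3)/7


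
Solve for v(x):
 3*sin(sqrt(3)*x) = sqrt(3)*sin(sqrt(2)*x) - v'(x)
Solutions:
 v(x) = C1 - sqrt(6)*cos(sqrt(2)*x)/2 + sqrt(3)*cos(sqrt(3)*x)


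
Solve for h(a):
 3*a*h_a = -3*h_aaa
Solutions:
 h(a) = C1 + Integral(C2*airyai(-a) + C3*airybi(-a), a)


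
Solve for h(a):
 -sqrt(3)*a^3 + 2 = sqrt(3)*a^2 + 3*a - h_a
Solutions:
 h(a) = C1 + sqrt(3)*a^4/4 + sqrt(3)*a^3/3 + 3*a^2/2 - 2*a


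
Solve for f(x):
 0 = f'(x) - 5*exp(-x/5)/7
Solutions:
 f(x) = C1 - 25*exp(-x/5)/7


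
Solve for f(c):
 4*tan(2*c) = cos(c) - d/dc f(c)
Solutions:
 f(c) = C1 + 2*log(cos(2*c)) + sin(c)


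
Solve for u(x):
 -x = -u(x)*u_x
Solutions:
 u(x) = -sqrt(C1 + x^2)
 u(x) = sqrt(C1 + x^2)


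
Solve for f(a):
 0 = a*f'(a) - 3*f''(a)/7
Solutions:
 f(a) = C1 + C2*erfi(sqrt(42)*a/6)


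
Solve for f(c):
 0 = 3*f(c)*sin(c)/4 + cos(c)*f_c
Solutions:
 f(c) = C1*cos(c)^(3/4)


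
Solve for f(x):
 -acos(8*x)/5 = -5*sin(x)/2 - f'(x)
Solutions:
 f(x) = C1 + x*acos(8*x)/5 - sqrt(1 - 64*x^2)/40 + 5*cos(x)/2


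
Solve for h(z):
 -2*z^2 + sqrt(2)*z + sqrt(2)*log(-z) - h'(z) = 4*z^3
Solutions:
 h(z) = C1 - z^4 - 2*z^3/3 + sqrt(2)*z^2/2 + sqrt(2)*z*log(-z) - sqrt(2)*z


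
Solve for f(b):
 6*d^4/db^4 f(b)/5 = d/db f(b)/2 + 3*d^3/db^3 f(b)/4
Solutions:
 f(b) = C1 + C2*exp(b*(-5^(1/3)*(24*sqrt(626) + 601)^(1/3) - 5*5^(2/3)/(24*sqrt(626) + 601)^(1/3) + 10)/48)*sin(sqrt(3)*5^(1/3)*b*(-(24*sqrt(626) + 601)^(1/3) + 5*5^(1/3)/(24*sqrt(626) + 601)^(1/3))/48) + C3*exp(b*(-5^(1/3)*(24*sqrt(626) + 601)^(1/3) - 5*5^(2/3)/(24*sqrt(626) + 601)^(1/3) + 10)/48)*cos(sqrt(3)*5^(1/3)*b*(-(24*sqrt(626) + 601)^(1/3) + 5*5^(1/3)/(24*sqrt(626) + 601)^(1/3))/48) + C4*exp(b*(5*5^(2/3)/(24*sqrt(626) + 601)^(1/3) + 5 + 5^(1/3)*(24*sqrt(626) + 601)^(1/3))/24)


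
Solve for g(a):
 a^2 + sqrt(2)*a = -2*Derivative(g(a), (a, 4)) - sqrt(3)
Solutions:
 g(a) = C1 + C2*a + C3*a^2 + C4*a^3 - a^6/720 - sqrt(2)*a^5/240 - sqrt(3)*a^4/48


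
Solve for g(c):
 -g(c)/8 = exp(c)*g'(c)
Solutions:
 g(c) = C1*exp(exp(-c)/8)


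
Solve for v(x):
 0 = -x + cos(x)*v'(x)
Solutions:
 v(x) = C1 + Integral(x/cos(x), x)


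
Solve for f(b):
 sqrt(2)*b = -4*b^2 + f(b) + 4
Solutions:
 f(b) = 4*b^2 + sqrt(2)*b - 4


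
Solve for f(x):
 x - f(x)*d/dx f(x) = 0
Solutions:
 f(x) = -sqrt(C1 + x^2)
 f(x) = sqrt(C1 + x^2)


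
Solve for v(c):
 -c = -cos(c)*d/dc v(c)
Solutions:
 v(c) = C1 + Integral(c/cos(c), c)


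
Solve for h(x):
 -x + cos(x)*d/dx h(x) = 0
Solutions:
 h(x) = C1 + Integral(x/cos(x), x)


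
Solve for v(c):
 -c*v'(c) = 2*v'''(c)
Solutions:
 v(c) = C1 + Integral(C2*airyai(-2^(2/3)*c/2) + C3*airybi(-2^(2/3)*c/2), c)


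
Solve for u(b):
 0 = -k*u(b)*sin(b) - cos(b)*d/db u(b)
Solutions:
 u(b) = C1*exp(k*log(cos(b)))


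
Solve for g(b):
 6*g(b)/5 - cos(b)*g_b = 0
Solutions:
 g(b) = C1*(sin(b) + 1)^(3/5)/(sin(b) - 1)^(3/5)


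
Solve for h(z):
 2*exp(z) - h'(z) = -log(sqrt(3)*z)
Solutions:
 h(z) = C1 + z*log(z) + z*(-1 + log(3)/2) + 2*exp(z)


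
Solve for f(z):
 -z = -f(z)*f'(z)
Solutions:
 f(z) = -sqrt(C1 + z^2)
 f(z) = sqrt(C1 + z^2)


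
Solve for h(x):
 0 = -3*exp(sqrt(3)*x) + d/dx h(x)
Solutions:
 h(x) = C1 + sqrt(3)*exp(sqrt(3)*x)


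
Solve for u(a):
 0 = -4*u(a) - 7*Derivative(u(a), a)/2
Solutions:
 u(a) = C1*exp(-8*a/7)


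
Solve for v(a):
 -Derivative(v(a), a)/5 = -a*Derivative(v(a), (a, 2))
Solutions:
 v(a) = C1 + C2*a^(6/5)


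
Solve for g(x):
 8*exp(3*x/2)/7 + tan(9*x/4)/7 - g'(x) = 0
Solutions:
 g(x) = C1 + 16*exp(3*x/2)/21 - 4*log(cos(9*x/4))/63


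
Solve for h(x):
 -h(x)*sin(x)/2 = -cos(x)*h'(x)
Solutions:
 h(x) = C1/sqrt(cos(x))


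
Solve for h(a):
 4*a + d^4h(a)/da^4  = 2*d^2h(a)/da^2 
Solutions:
 h(a) = C1 + C2*a + C3*exp(-sqrt(2)*a) + C4*exp(sqrt(2)*a) + a^3/3


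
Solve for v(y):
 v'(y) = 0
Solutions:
 v(y) = C1


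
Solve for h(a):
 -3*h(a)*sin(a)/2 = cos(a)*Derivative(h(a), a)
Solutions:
 h(a) = C1*cos(a)^(3/2)


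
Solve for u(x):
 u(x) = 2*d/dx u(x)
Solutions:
 u(x) = C1*exp(x/2)


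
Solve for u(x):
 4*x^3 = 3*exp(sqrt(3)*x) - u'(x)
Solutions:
 u(x) = C1 - x^4 + sqrt(3)*exp(sqrt(3)*x)


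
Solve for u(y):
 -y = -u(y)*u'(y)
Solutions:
 u(y) = -sqrt(C1 + y^2)
 u(y) = sqrt(C1 + y^2)


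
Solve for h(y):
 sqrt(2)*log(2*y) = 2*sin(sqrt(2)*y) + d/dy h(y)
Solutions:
 h(y) = C1 + sqrt(2)*y*(log(y) - 1) + sqrt(2)*y*log(2) + sqrt(2)*cos(sqrt(2)*y)


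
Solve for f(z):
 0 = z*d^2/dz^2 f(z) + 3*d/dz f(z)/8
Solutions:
 f(z) = C1 + C2*z^(5/8)


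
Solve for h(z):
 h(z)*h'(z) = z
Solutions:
 h(z) = -sqrt(C1 + z^2)
 h(z) = sqrt(C1 + z^2)


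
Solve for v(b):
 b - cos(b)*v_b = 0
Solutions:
 v(b) = C1 + Integral(b/cos(b), b)


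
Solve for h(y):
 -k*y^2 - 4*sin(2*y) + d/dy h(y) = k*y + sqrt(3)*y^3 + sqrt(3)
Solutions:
 h(y) = C1 + k*y^3/3 + k*y^2/2 + sqrt(3)*y^4/4 + sqrt(3)*y - 2*cos(2*y)


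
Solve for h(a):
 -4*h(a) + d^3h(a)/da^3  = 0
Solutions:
 h(a) = C3*exp(2^(2/3)*a) + (C1*sin(2^(2/3)*sqrt(3)*a/2) + C2*cos(2^(2/3)*sqrt(3)*a/2))*exp(-2^(2/3)*a/2)


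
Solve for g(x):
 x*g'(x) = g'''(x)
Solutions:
 g(x) = C1 + Integral(C2*airyai(x) + C3*airybi(x), x)


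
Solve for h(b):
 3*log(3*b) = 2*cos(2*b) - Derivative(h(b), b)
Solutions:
 h(b) = C1 - 3*b*log(b) - 3*b*log(3) + 3*b + sin(2*b)


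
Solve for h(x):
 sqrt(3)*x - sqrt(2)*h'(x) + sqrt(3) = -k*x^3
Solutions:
 h(x) = C1 + sqrt(2)*k*x^4/8 + sqrt(6)*x^2/4 + sqrt(6)*x/2


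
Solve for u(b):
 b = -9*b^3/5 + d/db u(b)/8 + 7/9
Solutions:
 u(b) = C1 + 18*b^4/5 + 4*b^2 - 56*b/9


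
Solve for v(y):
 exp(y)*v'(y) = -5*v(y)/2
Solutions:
 v(y) = C1*exp(5*exp(-y)/2)


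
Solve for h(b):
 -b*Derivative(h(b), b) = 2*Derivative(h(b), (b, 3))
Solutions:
 h(b) = C1 + Integral(C2*airyai(-2^(2/3)*b/2) + C3*airybi(-2^(2/3)*b/2), b)


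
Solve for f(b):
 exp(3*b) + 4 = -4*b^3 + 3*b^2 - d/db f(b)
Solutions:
 f(b) = C1 - b^4 + b^3 - 4*b - exp(3*b)/3


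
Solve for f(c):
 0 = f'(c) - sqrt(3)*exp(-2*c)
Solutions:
 f(c) = C1 - sqrt(3)*exp(-2*c)/2


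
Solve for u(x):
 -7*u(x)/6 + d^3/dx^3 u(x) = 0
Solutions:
 u(x) = C3*exp(6^(2/3)*7^(1/3)*x/6) + (C1*sin(2^(2/3)*3^(1/6)*7^(1/3)*x/4) + C2*cos(2^(2/3)*3^(1/6)*7^(1/3)*x/4))*exp(-6^(2/3)*7^(1/3)*x/12)


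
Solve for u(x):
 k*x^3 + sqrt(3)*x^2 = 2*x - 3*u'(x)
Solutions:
 u(x) = C1 - k*x^4/12 - sqrt(3)*x^3/9 + x^2/3


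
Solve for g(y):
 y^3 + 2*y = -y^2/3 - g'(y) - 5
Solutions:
 g(y) = C1 - y^4/4 - y^3/9 - y^2 - 5*y


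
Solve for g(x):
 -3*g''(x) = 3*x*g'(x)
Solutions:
 g(x) = C1 + C2*erf(sqrt(2)*x/2)


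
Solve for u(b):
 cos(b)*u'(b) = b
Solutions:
 u(b) = C1 + Integral(b/cos(b), b)


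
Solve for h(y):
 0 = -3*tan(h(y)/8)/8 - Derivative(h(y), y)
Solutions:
 h(y) = -8*asin(C1*exp(-3*y/64)) + 8*pi
 h(y) = 8*asin(C1*exp(-3*y/64))


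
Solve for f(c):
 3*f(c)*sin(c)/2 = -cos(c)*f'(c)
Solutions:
 f(c) = C1*cos(c)^(3/2)


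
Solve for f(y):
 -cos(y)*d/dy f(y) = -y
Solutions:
 f(y) = C1 + Integral(y/cos(y), y)


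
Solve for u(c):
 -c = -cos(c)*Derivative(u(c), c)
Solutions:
 u(c) = C1 + Integral(c/cos(c), c)


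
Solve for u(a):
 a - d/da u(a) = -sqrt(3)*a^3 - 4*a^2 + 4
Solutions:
 u(a) = C1 + sqrt(3)*a^4/4 + 4*a^3/3 + a^2/2 - 4*a


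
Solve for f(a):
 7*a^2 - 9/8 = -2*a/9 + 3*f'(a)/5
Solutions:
 f(a) = C1 + 35*a^3/9 + 5*a^2/27 - 15*a/8


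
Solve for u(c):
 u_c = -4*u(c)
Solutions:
 u(c) = C1*exp(-4*c)


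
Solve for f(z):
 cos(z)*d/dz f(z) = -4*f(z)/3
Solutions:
 f(z) = C1*(sin(z) - 1)^(2/3)/(sin(z) + 1)^(2/3)


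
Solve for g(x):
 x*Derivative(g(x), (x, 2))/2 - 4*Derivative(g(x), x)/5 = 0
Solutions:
 g(x) = C1 + C2*x^(13/5)


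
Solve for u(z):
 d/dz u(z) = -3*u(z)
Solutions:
 u(z) = C1*exp(-3*z)


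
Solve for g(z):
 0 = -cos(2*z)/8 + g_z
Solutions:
 g(z) = C1 + sin(2*z)/16


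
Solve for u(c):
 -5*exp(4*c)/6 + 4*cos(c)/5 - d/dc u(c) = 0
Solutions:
 u(c) = C1 - 5*exp(4*c)/24 + 4*sin(c)/5


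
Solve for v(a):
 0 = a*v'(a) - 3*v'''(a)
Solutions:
 v(a) = C1 + Integral(C2*airyai(3^(2/3)*a/3) + C3*airybi(3^(2/3)*a/3), a)


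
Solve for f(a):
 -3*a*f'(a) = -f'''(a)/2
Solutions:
 f(a) = C1 + Integral(C2*airyai(6^(1/3)*a) + C3*airybi(6^(1/3)*a), a)


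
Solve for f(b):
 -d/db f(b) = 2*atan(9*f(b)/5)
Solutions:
 Integral(1/atan(9*_y/5), (_y, f(b))) = C1 - 2*b


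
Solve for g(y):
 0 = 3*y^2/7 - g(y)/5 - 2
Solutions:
 g(y) = 15*y^2/7 - 10


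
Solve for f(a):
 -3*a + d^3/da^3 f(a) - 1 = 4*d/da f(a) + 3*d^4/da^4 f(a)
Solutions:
 f(a) = C1 + C4*exp(-a) - 3*a^2/8 - a/4 + (C2*sin(2*sqrt(2)*a/3) + C3*cos(2*sqrt(2)*a/3))*exp(2*a/3)


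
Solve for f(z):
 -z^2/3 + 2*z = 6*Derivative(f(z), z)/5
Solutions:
 f(z) = C1 - 5*z^3/54 + 5*z^2/6


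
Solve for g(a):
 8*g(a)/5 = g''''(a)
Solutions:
 g(a) = C1*exp(-10^(3/4)*a/5) + C2*exp(10^(3/4)*a/5) + C3*sin(10^(3/4)*a/5) + C4*cos(10^(3/4)*a/5)


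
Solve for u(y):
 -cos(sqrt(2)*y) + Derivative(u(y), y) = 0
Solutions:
 u(y) = C1 + sqrt(2)*sin(sqrt(2)*y)/2


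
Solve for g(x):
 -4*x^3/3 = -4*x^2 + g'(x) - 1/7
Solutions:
 g(x) = C1 - x^4/3 + 4*x^3/3 + x/7


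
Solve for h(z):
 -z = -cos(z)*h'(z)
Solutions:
 h(z) = C1 + Integral(z/cos(z), z)


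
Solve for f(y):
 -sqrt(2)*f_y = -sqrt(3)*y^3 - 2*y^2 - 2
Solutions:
 f(y) = C1 + sqrt(6)*y^4/8 + sqrt(2)*y^3/3 + sqrt(2)*y


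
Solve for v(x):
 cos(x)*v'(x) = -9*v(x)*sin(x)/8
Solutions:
 v(x) = C1*cos(x)^(9/8)


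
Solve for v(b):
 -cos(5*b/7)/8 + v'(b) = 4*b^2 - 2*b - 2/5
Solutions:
 v(b) = C1 + 4*b^3/3 - b^2 - 2*b/5 + 7*sin(5*b/7)/40


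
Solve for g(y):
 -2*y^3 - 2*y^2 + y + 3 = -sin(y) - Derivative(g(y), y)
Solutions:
 g(y) = C1 + y^4/2 + 2*y^3/3 - y^2/2 - 3*y + cos(y)


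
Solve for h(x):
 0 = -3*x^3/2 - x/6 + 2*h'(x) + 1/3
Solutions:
 h(x) = C1 + 3*x^4/16 + x^2/24 - x/6


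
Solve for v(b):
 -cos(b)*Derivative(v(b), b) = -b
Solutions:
 v(b) = C1 + Integral(b/cos(b), b)


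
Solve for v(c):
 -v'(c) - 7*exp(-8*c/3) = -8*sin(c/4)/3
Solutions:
 v(c) = C1 - 32*cos(c/4)/3 + 21*exp(-8*c/3)/8


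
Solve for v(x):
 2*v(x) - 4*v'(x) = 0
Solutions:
 v(x) = C1*exp(x/2)


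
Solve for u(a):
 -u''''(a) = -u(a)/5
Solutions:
 u(a) = C1*exp(-5^(3/4)*a/5) + C2*exp(5^(3/4)*a/5) + C3*sin(5^(3/4)*a/5) + C4*cos(5^(3/4)*a/5)


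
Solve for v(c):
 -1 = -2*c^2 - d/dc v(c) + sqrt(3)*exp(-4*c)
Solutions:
 v(c) = C1 - 2*c^3/3 + c - sqrt(3)*exp(-4*c)/4


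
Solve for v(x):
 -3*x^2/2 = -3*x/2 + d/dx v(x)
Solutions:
 v(x) = C1 - x^3/2 + 3*x^2/4


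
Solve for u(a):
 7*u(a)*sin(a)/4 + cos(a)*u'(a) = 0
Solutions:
 u(a) = C1*cos(a)^(7/4)


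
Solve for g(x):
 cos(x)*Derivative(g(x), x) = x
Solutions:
 g(x) = C1 + Integral(x/cos(x), x)


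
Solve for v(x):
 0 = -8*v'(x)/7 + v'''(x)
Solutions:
 v(x) = C1 + C2*exp(-2*sqrt(14)*x/7) + C3*exp(2*sqrt(14)*x/7)


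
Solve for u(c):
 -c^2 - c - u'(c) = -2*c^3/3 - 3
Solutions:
 u(c) = C1 + c^4/6 - c^3/3 - c^2/2 + 3*c


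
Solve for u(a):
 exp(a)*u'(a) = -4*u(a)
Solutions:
 u(a) = C1*exp(4*exp(-a))


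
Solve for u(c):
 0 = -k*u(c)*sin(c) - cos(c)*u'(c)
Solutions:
 u(c) = C1*exp(k*log(cos(c)))


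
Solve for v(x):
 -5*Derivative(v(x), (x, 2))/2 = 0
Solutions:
 v(x) = C1 + C2*x


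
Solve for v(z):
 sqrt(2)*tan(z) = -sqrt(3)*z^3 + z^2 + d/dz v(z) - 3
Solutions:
 v(z) = C1 + sqrt(3)*z^4/4 - z^3/3 + 3*z - sqrt(2)*log(cos(z))


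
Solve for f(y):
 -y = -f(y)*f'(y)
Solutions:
 f(y) = -sqrt(C1 + y^2)
 f(y) = sqrt(C1 + y^2)


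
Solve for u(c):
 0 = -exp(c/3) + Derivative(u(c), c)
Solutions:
 u(c) = C1 + 3*exp(c/3)


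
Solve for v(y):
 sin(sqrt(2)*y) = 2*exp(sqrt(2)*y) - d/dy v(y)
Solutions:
 v(y) = C1 + sqrt(2)*exp(sqrt(2)*y) + sqrt(2)*cos(sqrt(2)*y)/2


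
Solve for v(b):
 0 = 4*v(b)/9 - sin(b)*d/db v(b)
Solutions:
 v(b) = C1*(cos(b) - 1)^(2/9)/(cos(b) + 1)^(2/9)


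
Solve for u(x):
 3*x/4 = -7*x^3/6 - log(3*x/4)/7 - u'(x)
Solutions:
 u(x) = C1 - 7*x^4/24 - 3*x^2/8 - x*log(x)/7 - x*log(3)/7 + x/7 + 2*x*log(2)/7


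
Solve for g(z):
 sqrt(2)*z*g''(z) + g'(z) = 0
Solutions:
 g(z) = C1 + C2*z^(1 - sqrt(2)/2)


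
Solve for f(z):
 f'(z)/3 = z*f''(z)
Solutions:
 f(z) = C1 + C2*z^(4/3)


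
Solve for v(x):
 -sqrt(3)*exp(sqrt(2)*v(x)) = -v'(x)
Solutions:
 v(x) = sqrt(2)*(2*log(-1/(C1 + sqrt(3)*x)) - log(2))/4


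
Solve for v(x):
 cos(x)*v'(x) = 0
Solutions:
 v(x) = C1


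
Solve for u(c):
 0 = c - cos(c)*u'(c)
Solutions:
 u(c) = C1 + Integral(c/cos(c), c)


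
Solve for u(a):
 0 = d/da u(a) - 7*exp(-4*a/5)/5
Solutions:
 u(a) = C1 - 7*exp(-4*a/5)/4


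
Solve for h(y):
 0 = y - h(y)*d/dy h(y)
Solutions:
 h(y) = -sqrt(C1 + y^2)
 h(y) = sqrt(C1 + y^2)


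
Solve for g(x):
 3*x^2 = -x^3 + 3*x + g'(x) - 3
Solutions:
 g(x) = C1 + x^4/4 + x^3 - 3*x^2/2 + 3*x


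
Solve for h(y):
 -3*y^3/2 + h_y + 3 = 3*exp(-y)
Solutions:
 h(y) = C1 + 3*y^4/8 - 3*y - 3*exp(-y)


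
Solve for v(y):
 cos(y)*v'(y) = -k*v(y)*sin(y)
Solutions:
 v(y) = C1*exp(k*log(cos(y)))


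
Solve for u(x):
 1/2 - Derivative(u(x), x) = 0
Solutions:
 u(x) = C1 + x/2


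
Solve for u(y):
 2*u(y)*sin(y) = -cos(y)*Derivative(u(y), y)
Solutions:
 u(y) = C1*cos(y)^2


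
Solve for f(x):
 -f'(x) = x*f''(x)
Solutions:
 f(x) = C1 + C2*log(x)


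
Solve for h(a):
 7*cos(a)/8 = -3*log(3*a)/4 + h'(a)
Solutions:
 h(a) = C1 + 3*a*log(a)/4 - 3*a/4 + 3*a*log(3)/4 + 7*sin(a)/8


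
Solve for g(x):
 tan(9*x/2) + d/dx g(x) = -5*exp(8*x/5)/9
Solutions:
 g(x) = C1 - 25*exp(8*x/5)/72 + 2*log(cos(9*x/2))/9


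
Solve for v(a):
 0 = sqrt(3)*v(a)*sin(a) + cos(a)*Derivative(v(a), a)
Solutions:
 v(a) = C1*cos(a)^(sqrt(3))


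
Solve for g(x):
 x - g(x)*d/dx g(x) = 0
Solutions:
 g(x) = -sqrt(C1 + x^2)
 g(x) = sqrt(C1 + x^2)


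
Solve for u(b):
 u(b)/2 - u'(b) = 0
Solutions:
 u(b) = C1*exp(b/2)


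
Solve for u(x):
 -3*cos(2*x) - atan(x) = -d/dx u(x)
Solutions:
 u(x) = C1 + x*atan(x) - log(x^2 + 1)/2 + 3*sin(2*x)/2


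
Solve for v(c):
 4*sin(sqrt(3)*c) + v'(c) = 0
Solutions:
 v(c) = C1 + 4*sqrt(3)*cos(sqrt(3)*c)/3


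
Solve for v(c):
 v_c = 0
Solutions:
 v(c) = C1


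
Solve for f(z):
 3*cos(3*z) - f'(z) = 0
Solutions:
 f(z) = C1 + sin(3*z)


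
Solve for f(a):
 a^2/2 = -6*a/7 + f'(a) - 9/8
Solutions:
 f(a) = C1 + a^3/6 + 3*a^2/7 + 9*a/8


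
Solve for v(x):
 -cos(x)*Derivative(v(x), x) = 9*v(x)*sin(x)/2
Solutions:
 v(x) = C1*cos(x)^(9/2)


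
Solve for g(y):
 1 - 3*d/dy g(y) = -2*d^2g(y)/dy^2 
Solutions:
 g(y) = C1 + C2*exp(3*y/2) + y/3


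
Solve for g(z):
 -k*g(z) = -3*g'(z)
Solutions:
 g(z) = C1*exp(k*z/3)


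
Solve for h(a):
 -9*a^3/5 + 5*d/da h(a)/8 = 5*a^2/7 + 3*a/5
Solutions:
 h(a) = C1 + 18*a^4/25 + 8*a^3/21 + 12*a^2/25


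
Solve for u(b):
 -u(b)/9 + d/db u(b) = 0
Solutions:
 u(b) = C1*exp(b/9)


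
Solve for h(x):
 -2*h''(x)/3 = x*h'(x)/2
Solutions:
 h(x) = C1 + C2*erf(sqrt(6)*x/4)


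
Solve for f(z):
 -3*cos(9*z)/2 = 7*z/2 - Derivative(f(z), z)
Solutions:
 f(z) = C1 + 7*z^2/4 + sin(9*z)/6


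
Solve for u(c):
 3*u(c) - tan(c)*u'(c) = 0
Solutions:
 u(c) = C1*sin(c)^3


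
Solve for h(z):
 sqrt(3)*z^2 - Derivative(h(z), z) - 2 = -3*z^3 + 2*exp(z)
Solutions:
 h(z) = C1 + 3*z^4/4 + sqrt(3)*z^3/3 - 2*z - 2*exp(z)


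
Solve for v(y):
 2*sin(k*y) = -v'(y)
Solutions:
 v(y) = C1 + 2*cos(k*y)/k


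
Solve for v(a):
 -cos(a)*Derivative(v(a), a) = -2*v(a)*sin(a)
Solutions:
 v(a) = C1/cos(a)^2


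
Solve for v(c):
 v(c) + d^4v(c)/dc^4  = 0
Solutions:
 v(c) = (C1*sin(sqrt(2)*c/2) + C2*cos(sqrt(2)*c/2))*exp(-sqrt(2)*c/2) + (C3*sin(sqrt(2)*c/2) + C4*cos(sqrt(2)*c/2))*exp(sqrt(2)*c/2)


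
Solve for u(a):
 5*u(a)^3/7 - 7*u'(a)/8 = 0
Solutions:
 u(a) = -7*sqrt(2)*sqrt(-1/(C1 + 40*a))/2
 u(a) = 7*sqrt(2)*sqrt(-1/(C1 + 40*a))/2


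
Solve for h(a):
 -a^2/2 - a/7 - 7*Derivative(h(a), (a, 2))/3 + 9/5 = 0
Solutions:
 h(a) = C1 + C2*a - a^4/56 - a^3/98 + 27*a^2/70


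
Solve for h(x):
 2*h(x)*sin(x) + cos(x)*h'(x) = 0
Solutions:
 h(x) = C1*cos(x)^2


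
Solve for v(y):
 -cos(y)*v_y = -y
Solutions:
 v(y) = C1 + Integral(y/cos(y), y)


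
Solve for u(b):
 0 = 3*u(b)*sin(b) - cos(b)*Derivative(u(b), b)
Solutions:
 u(b) = C1/cos(b)^3


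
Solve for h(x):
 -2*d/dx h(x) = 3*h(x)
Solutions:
 h(x) = C1*exp(-3*x/2)


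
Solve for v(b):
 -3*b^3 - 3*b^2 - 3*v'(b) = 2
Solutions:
 v(b) = C1 - b^4/4 - b^3/3 - 2*b/3


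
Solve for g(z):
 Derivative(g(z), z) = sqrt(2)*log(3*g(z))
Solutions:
 -sqrt(2)*Integral(1/(log(_y) + log(3)), (_y, g(z)))/2 = C1 - z


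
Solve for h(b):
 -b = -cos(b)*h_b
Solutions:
 h(b) = C1 + Integral(b/cos(b), b)


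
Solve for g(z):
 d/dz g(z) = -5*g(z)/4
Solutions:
 g(z) = C1*exp(-5*z/4)


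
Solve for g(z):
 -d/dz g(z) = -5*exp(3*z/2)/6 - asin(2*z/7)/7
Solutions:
 g(z) = C1 + z*asin(2*z/7)/7 + sqrt(49 - 4*z^2)/14 + 5*exp(3*z/2)/9


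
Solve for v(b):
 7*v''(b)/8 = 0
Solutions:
 v(b) = C1 + C2*b


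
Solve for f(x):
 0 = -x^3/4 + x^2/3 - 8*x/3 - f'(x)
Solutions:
 f(x) = C1 - x^4/16 + x^3/9 - 4*x^2/3


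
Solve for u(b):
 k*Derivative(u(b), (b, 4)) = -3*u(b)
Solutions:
 u(b) = C1*exp(-3^(1/4)*b*(-1/k)^(1/4)) + C2*exp(3^(1/4)*b*(-1/k)^(1/4)) + C3*exp(-3^(1/4)*I*b*(-1/k)^(1/4)) + C4*exp(3^(1/4)*I*b*(-1/k)^(1/4))


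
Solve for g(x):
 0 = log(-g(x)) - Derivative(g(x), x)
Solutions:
 -li(-g(x)) = C1 + x


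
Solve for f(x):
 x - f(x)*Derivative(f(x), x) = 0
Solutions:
 f(x) = -sqrt(C1 + x^2)
 f(x) = sqrt(C1 + x^2)


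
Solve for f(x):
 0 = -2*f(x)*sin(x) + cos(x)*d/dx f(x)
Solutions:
 f(x) = C1/cos(x)^2


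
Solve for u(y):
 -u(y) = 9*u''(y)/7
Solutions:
 u(y) = C1*sin(sqrt(7)*y/3) + C2*cos(sqrt(7)*y/3)


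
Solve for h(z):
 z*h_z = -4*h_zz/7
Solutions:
 h(z) = C1 + C2*erf(sqrt(14)*z/4)


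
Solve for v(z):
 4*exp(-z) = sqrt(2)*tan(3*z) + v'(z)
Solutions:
 v(z) = C1 - sqrt(2)*log(tan(3*z)^2 + 1)/6 - 4*exp(-z)


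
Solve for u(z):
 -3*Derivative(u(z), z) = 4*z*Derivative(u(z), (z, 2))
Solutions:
 u(z) = C1 + C2*z^(1/4)


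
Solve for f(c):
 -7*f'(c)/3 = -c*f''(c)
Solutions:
 f(c) = C1 + C2*c^(10/3)


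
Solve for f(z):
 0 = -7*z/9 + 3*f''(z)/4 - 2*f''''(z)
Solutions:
 f(z) = C1 + C2*z + C3*exp(-sqrt(6)*z/4) + C4*exp(sqrt(6)*z/4) + 14*z^3/81


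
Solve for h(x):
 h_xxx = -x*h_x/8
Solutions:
 h(x) = C1 + Integral(C2*airyai(-x/2) + C3*airybi(-x/2), x)


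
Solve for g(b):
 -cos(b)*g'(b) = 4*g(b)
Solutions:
 g(b) = C1*(sin(b)^2 - 2*sin(b) + 1)/(sin(b)^2 + 2*sin(b) + 1)


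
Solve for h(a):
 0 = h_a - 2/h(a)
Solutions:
 h(a) = -sqrt(C1 + 4*a)
 h(a) = sqrt(C1 + 4*a)


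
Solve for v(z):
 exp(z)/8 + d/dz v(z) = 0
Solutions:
 v(z) = C1 - exp(z)/8


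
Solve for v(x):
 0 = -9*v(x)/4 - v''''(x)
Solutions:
 v(x) = (C1*sin(sqrt(3)*x/2) + C2*cos(sqrt(3)*x/2))*exp(-sqrt(3)*x/2) + (C3*sin(sqrt(3)*x/2) + C4*cos(sqrt(3)*x/2))*exp(sqrt(3)*x/2)


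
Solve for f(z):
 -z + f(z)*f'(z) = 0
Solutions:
 f(z) = -sqrt(C1 + z^2)
 f(z) = sqrt(C1 + z^2)


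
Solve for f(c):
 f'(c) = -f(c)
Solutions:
 f(c) = C1*exp(-c)


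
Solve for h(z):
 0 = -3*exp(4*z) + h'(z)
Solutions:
 h(z) = C1 + 3*exp(4*z)/4


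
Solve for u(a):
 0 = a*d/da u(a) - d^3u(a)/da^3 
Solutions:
 u(a) = C1 + Integral(C2*airyai(a) + C3*airybi(a), a)


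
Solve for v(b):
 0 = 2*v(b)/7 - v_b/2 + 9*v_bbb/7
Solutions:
 v(b) = C1*exp(b*(7/(sqrt(9606)/36 + 3)^(1/3) + 6*(sqrt(9606)/36 + 3)^(1/3))/36)*sin(sqrt(3)*b*(-6*(sqrt(9606)/36 + 3)^(1/3) + 7/(sqrt(9606)/36 + 3)^(1/3))/36) + C2*exp(b*(7/(sqrt(9606)/36 + 3)^(1/3) + 6*(sqrt(9606)/36 + 3)^(1/3))/36)*cos(sqrt(3)*b*(-6*(sqrt(9606)/36 + 3)^(1/3) + 7/(sqrt(9606)/36 + 3)^(1/3))/36) + C3*exp(-b*(7/(sqrt(9606)/36 + 3)^(1/3) + 6*(sqrt(9606)/36 + 3)^(1/3))/18)


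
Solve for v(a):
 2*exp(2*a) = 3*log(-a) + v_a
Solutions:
 v(a) = C1 - 3*a*log(-a) + 3*a + exp(2*a)


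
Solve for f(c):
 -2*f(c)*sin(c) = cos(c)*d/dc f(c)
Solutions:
 f(c) = C1*cos(c)^2


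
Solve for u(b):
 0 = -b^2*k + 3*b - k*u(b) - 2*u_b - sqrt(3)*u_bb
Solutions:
 u(b) = C1*exp(sqrt(3)*b*(sqrt(-sqrt(3)*k + 1) - 1)/3) + C2*exp(-sqrt(3)*b*(sqrt(-sqrt(3)*k + 1) + 1)/3) - b^2 + 7*b/k + 2*sqrt(3)/k - 14/k^2


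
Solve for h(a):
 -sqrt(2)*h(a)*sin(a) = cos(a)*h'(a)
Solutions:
 h(a) = C1*cos(a)^(sqrt(2))


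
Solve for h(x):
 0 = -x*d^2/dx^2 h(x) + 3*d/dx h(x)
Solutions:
 h(x) = C1 + C2*x^4


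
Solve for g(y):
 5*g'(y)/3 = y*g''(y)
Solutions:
 g(y) = C1 + C2*y^(8/3)


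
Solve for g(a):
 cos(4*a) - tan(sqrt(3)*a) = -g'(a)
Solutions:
 g(a) = C1 - sqrt(3)*log(cos(sqrt(3)*a))/3 - sin(4*a)/4


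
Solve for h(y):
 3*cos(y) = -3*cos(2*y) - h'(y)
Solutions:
 h(y) = C1 - 3*sin(y) - 3*sin(2*y)/2


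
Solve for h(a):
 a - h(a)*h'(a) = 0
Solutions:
 h(a) = -sqrt(C1 + a^2)
 h(a) = sqrt(C1 + a^2)


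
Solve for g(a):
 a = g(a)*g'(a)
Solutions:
 g(a) = -sqrt(C1 + a^2)
 g(a) = sqrt(C1 + a^2)


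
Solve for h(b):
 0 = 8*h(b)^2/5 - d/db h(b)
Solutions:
 h(b) = -5/(C1 + 8*b)


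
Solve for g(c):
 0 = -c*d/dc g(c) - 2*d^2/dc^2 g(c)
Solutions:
 g(c) = C1 + C2*erf(c/2)


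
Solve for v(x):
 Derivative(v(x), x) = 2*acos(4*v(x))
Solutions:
 Integral(1/acos(4*_y), (_y, v(x))) = C1 + 2*x


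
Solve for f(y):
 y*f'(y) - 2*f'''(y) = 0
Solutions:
 f(y) = C1 + Integral(C2*airyai(2^(2/3)*y/2) + C3*airybi(2^(2/3)*y/2), y)


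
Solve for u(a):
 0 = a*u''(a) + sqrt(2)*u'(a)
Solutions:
 u(a) = C1 + C2*a^(1 - sqrt(2))


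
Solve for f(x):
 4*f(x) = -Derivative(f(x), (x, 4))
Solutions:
 f(x) = (C1*sin(x) + C2*cos(x))*exp(-x) + (C3*sin(x) + C4*cos(x))*exp(x)


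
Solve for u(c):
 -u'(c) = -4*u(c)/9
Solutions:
 u(c) = C1*exp(4*c/9)


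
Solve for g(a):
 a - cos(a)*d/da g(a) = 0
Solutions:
 g(a) = C1 + Integral(a/cos(a), a)


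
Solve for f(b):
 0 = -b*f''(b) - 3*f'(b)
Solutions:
 f(b) = C1 + C2/b^2


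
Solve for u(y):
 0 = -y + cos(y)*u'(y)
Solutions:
 u(y) = C1 + Integral(y/cos(y), y)


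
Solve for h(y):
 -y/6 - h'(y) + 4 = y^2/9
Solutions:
 h(y) = C1 - y^3/27 - y^2/12 + 4*y


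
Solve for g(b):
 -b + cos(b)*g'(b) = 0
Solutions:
 g(b) = C1 + Integral(b/cos(b), b)


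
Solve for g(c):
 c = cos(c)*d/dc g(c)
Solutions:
 g(c) = C1 + Integral(c/cos(c), c)


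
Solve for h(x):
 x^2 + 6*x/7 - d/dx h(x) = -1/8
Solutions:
 h(x) = C1 + x^3/3 + 3*x^2/7 + x/8


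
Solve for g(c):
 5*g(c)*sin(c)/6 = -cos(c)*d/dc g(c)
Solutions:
 g(c) = C1*cos(c)^(5/6)


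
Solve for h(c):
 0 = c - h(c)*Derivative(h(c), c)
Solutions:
 h(c) = -sqrt(C1 + c^2)
 h(c) = sqrt(C1 + c^2)


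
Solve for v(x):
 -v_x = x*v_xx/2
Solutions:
 v(x) = C1 + C2/x


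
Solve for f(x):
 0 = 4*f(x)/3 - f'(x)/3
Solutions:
 f(x) = C1*exp(4*x)


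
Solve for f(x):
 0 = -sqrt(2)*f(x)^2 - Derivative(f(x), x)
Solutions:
 f(x) = 1/(C1 + sqrt(2)*x)


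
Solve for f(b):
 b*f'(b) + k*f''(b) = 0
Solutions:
 f(b) = C1 + C2*sqrt(k)*erf(sqrt(2)*b*sqrt(1/k)/2)


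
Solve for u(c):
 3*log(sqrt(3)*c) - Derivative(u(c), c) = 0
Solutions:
 u(c) = C1 + 3*c*log(c) - 3*c + 3*c*log(3)/2


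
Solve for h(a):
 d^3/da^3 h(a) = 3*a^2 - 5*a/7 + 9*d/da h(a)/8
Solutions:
 h(a) = C1 + C2*exp(-3*sqrt(2)*a/4) + C3*exp(3*sqrt(2)*a/4) - 8*a^3/9 + 20*a^2/63 - 128*a/27


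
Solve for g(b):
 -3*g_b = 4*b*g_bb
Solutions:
 g(b) = C1 + C2*b^(1/4)


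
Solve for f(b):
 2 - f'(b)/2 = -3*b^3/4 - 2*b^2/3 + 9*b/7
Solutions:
 f(b) = C1 + 3*b^4/8 + 4*b^3/9 - 9*b^2/7 + 4*b


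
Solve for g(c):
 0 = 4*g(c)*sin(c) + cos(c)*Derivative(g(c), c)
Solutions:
 g(c) = C1*cos(c)^4


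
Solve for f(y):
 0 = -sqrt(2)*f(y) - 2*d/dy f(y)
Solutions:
 f(y) = C1*exp(-sqrt(2)*y/2)


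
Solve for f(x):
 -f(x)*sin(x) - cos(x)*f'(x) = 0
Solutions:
 f(x) = C1*cos(x)


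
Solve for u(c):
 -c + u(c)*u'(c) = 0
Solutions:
 u(c) = -sqrt(C1 + c^2)
 u(c) = sqrt(C1 + c^2)


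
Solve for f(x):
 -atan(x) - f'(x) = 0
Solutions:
 f(x) = C1 - x*atan(x) + log(x^2 + 1)/2


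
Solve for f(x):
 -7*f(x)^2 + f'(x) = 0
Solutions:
 f(x) = -1/(C1 + 7*x)


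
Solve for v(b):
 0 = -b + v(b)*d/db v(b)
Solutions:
 v(b) = -sqrt(C1 + b^2)
 v(b) = sqrt(C1 + b^2)


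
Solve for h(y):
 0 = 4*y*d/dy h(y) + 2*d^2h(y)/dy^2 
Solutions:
 h(y) = C1 + C2*erf(y)


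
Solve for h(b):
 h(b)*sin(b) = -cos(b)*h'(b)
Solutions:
 h(b) = C1*cos(b)


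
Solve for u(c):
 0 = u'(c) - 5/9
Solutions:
 u(c) = C1 + 5*c/9


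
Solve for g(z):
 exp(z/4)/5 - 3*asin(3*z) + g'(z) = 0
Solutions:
 g(z) = C1 + 3*z*asin(3*z) + sqrt(1 - 9*z^2) - 4*exp(z/4)/5


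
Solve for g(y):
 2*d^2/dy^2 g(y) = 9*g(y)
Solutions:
 g(y) = C1*exp(-3*sqrt(2)*y/2) + C2*exp(3*sqrt(2)*y/2)


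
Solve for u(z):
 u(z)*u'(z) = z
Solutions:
 u(z) = -sqrt(C1 + z^2)
 u(z) = sqrt(C1 + z^2)


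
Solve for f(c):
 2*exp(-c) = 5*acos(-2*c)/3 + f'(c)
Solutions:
 f(c) = C1 - 5*c*acos(-2*c)/3 - 5*sqrt(1 - 4*c^2)/6 - 2*exp(-c)


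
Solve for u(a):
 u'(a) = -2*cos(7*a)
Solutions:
 u(a) = C1 - 2*sin(7*a)/7


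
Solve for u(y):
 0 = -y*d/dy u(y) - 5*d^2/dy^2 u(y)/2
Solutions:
 u(y) = C1 + C2*erf(sqrt(5)*y/5)


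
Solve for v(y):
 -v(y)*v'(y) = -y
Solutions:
 v(y) = -sqrt(C1 + y^2)
 v(y) = sqrt(C1 + y^2)


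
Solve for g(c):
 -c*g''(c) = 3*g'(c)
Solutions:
 g(c) = C1 + C2/c^2


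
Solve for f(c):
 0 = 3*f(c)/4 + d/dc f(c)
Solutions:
 f(c) = C1*exp(-3*c/4)


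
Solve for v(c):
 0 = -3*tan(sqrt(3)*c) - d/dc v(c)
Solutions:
 v(c) = C1 + sqrt(3)*log(cos(sqrt(3)*c))


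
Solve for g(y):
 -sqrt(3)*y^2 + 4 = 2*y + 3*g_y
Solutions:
 g(y) = C1 - sqrt(3)*y^3/9 - y^2/3 + 4*y/3


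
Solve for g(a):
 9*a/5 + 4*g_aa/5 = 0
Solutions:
 g(a) = C1 + C2*a - 3*a^3/8


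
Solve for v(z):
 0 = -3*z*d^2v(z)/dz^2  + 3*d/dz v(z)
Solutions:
 v(z) = C1 + C2*z^2


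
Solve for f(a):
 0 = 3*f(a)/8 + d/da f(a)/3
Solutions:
 f(a) = C1*exp(-9*a/8)


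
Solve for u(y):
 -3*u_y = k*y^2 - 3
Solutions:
 u(y) = C1 - k*y^3/9 + y


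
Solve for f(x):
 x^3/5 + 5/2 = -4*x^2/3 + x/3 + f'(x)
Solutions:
 f(x) = C1 + x^4/20 + 4*x^3/9 - x^2/6 + 5*x/2


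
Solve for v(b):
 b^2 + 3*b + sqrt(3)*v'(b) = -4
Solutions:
 v(b) = C1 - sqrt(3)*b^3/9 - sqrt(3)*b^2/2 - 4*sqrt(3)*b/3


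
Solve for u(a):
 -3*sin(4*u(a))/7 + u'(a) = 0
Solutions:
 -3*a/7 + log(cos(4*u(a)) - 1)/8 - log(cos(4*u(a)) + 1)/8 = C1


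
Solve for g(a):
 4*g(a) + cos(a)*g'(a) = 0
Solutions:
 g(a) = C1*(sin(a)^2 - 2*sin(a) + 1)/(sin(a)^2 + 2*sin(a) + 1)


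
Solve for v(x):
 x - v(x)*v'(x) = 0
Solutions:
 v(x) = -sqrt(C1 + x^2)
 v(x) = sqrt(C1 + x^2)


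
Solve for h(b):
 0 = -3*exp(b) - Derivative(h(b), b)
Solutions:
 h(b) = C1 - 3*exp(b)


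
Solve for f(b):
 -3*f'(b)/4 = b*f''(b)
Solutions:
 f(b) = C1 + C2*b^(1/4)


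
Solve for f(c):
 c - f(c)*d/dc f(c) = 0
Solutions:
 f(c) = -sqrt(C1 + c^2)
 f(c) = sqrt(C1 + c^2)


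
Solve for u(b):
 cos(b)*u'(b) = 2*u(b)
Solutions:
 u(b) = C1*(sin(b) + 1)/(sin(b) - 1)


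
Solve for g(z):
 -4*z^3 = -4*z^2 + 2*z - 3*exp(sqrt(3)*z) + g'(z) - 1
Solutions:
 g(z) = C1 - z^4 + 4*z^3/3 - z^2 + z + sqrt(3)*exp(sqrt(3)*z)


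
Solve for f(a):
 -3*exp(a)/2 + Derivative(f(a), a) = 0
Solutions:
 f(a) = C1 + 3*exp(a)/2


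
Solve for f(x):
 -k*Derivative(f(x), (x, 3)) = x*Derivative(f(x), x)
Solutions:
 f(x) = C1 + Integral(C2*airyai(x*(-1/k)^(1/3)) + C3*airybi(x*(-1/k)^(1/3)), x)


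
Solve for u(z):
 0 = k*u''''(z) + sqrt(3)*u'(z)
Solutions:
 u(z) = C1 + C2*exp(3^(1/6)*z*(-1/k)^(1/3)) + C3*exp(z*(-1/k)^(1/3)*(-3^(1/6) + 3^(2/3)*I)/2) + C4*exp(-z*(-1/k)^(1/3)*(3^(1/6) + 3^(2/3)*I)/2)
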